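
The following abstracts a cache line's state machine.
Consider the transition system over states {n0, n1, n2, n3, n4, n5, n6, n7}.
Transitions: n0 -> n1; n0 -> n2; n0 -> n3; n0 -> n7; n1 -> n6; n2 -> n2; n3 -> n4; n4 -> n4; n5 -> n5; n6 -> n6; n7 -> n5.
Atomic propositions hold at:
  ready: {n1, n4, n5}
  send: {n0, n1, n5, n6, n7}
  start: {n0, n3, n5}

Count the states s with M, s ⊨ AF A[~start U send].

5

Sat(~start) = {n1, n2, n4, n6, n7}
A[~start U send]: least fixpoint, start Z0 = Sat(send) = {n0, n1, n5, n6, n7}, add states in Sat(~start) with every successor in Z. Already a fixed point.
Sat(A[~start U send]) = {n0, n1, n5, n6, n7}
AF A[~start U send]: least fixpoint, start Z0 = {n0, n1, n5, n6, n7}, add states with every successor in Z. Already a fixed point.
Sat(AF A[~start U send]) = {n0, n1, n5, n6, n7}
|Sat(AF A[~start U send])| = |{n0, n1, n5, n6, n7}| = 5.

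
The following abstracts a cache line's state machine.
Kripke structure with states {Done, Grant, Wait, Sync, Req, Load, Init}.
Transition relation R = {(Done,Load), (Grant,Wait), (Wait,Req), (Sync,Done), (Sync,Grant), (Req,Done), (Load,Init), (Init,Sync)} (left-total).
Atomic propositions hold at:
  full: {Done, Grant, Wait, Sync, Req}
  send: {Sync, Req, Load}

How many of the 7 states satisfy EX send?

3

Sat(EX send) = {s : some successor in {Sync, Req, Load}} = {Done, Wait, Init}
|Sat(EX send)| = |{Done, Wait, Init}| = 3.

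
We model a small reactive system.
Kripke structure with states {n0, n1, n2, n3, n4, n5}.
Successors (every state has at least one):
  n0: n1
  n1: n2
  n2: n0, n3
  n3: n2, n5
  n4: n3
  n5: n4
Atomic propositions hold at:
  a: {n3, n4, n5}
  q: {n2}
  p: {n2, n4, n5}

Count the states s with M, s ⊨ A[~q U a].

Sat(~q) = {n0, n1, n3, n4, n5}
A[~q U a]: least fixpoint, start Z0 = Sat(a) = {n3, n4, n5}, add states in Sat(~q) with every successor in Z. Already a fixed point.
Sat(A[~q U a]) = {n3, n4, n5}
|Sat(A[~q U a])| = |{n3, n4, n5}| = 3.

3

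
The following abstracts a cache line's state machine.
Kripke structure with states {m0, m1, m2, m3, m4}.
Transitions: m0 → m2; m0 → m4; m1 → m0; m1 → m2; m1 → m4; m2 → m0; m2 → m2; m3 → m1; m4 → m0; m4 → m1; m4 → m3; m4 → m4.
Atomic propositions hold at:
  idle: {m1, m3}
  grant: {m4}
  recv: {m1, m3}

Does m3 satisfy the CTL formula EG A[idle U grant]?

No

A[idle U grant]: least fixpoint, start Z0 = Sat(grant) = {m4}, add states in Sat(idle) with every successor in Z. Already a fixed point.
Sat(A[idle U grant]) = {m4}
EG A[idle U grant]: greatest fixpoint, start Z0 = {m4}, keep only states in Sat with some successor in Z. Already a fixed point.
Sat(EG A[idle U grant]) = {m4}
m3 ∉ Sat(EG A[idle U grant]) = {m4}, so the formula does not hold at m3.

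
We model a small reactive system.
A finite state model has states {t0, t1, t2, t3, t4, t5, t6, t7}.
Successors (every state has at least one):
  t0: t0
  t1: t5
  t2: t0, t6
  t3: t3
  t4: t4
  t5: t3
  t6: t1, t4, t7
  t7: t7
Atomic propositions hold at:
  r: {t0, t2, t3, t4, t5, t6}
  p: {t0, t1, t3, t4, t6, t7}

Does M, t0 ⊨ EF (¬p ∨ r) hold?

Yes

Sat(¬p) = {t2, t5}
Sat(¬p ∨ r) = {t0, t2, t3, t4, t5, t6}
EF (¬p ∨ r): least fixpoint, start Z0 = {t0, t2, t3, t4, t5, t6}, add states with some successor in Z. Z1 = {t0, t1, t2, t3, t4, t5, t6}; fixed.
Sat(EF (¬p ∨ r)) = {t0, t1, t2, t3, t4, t5, t6}
t0 ∈ Sat(EF (¬p ∨ r)) = {t0, t1, t2, t3, t4, t5, t6}, so the formula holds at t0.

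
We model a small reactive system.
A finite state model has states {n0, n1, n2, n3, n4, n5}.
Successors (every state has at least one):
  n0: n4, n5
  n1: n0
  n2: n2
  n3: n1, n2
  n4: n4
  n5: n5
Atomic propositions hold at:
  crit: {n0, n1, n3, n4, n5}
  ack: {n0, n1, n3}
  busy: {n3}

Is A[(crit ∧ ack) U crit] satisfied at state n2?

No

Sat(crit ∧ ack) = {n0, n1, n3}
A[(crit ∧ ack) U crit]: least fixpoint, start Z0 = Sat(crit) = {n0, n1, n3, n4, n5}, add states in Sat(crit ∧ ack) with every successor in Z. Already a fixed point.
Sat(A[(crit ∧ ack) U crit]) = {n0, n1, n3, n4, n5}
n2 ∉ Sat(A[(crit ∧ ack) U crit]) = {n0, n1, n3, n4, n5}, so the formula does not hold at n2.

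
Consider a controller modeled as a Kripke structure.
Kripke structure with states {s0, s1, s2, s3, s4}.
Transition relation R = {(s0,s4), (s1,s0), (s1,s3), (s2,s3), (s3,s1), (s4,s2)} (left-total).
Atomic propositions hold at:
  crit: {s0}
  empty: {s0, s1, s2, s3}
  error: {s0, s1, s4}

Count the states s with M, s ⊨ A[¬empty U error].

3

Sat(¬empty) = {s4}
A[¬empty U error]: least fixpoint, start Z0 = Sat(error) = {s0, s1, s4}, add states in Sat(¬empty) with every successor in Z. Already a fixed point.
Sat(A[¬empty U error]) = {s0, s1, s4}
|Sat(A[¬empty U error])| = |{s0, s1, s4}| = 3.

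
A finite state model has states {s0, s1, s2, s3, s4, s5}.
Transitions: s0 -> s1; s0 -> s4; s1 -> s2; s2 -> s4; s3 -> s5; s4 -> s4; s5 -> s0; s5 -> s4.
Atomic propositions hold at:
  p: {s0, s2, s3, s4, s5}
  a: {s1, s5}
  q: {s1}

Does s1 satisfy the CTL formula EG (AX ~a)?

Sat(~a) = {s0, s2, s3, s4}
Sat(AX ~a) = {s : every successor in {s0, s2, s3, s4}} = {s1, s2, s4, s5}
EG (AX ~a): greatest fixpoint, start Z0 = {s1, s2, s4, s5}, keep only states in Sat with some successor in Z. Already a fixed point.
Sat(EG (AX ~a)) = {s1, s2, s4, s5}
s1 ∈ Sat(EG (AX ~a)) = {s1, s2, s4, s5}, so the formula holds at s1.

Yes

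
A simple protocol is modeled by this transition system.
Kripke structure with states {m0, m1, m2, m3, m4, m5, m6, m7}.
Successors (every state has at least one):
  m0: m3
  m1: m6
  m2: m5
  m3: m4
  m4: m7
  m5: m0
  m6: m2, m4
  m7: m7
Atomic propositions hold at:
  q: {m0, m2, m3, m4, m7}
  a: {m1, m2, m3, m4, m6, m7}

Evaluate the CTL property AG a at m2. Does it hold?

No

AG a: greatest fixpoint, start Z0 = {m1, m2, m3, m4, m6, m7}, keep only states in Sat with every successor in Z. Z1 = {m1, m3, m4, m6, m7}; Z2 = {m1, m3, m4, m7}; Z3 = {m3, m4, m7}; fixed.
Sat(AG a) = {m3, m4, m7}
m2 ∉ Sat(AG a) = {m3, m4, m7}, so the formula does not hold at m2.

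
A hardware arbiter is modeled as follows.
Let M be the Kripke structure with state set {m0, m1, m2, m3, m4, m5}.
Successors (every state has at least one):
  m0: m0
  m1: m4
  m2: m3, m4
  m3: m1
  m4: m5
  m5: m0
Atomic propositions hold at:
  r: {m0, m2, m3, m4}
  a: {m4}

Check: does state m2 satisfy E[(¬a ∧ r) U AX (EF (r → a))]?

Sat(¬a) = {m0, m1, m2, m3, m5}
Sat(¬a ∧ r) = {m0, m2, m3}
Sat(r → a) = {m1, m4, m5}
EF (r → a): least fixpoint, start Z0 = {m1, m4, m5}, add states with some successor in Z. Z1 = {m1, m2, m3, m4, m5}; fixed.
Sat(EF (r → a)) = {m1, m2, m3, m4, m5}
Sat(AX (EF (r → a))) = {s : every successor in {m1, m2, m3, m4, m5}} = {m1, m2, m3, m4}
E[(¬a ∧ r) U AX (EF (r → a))]: least fixpoint, start Z0 = Sat(AX (EF (r → a))) = {m1, m2, m3, m4}, add states in Sat(¬a ∧ r) with some successor in Z. Already a fixed point.
Sat(E[(¬a ∧ r) U AX (EF (r → a))]) = {m1, m2, m3, m4}
m2 ∈ Sat(E[(¬a ∧ r) U AX (EF (r → a))]) = {m1, m2, m3, m4}, so the formula holds at m2.

Yes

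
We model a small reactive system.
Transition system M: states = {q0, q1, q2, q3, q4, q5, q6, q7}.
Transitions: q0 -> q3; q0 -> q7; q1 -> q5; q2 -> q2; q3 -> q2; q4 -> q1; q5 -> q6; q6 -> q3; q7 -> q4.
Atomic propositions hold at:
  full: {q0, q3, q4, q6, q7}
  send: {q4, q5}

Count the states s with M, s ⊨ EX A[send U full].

A[send U full]: least fixpoint, start Z0 = Sat(full) = {q0, q3, q4, q6, q7}, add states in Sat(send) with every successor in Z. Z1 = {q0, q3, q4, q5, q6, q7}; fixed.
Sat(A[send U full]) = {q0, q3, q4, q5, q6, q7}
Sat(EX A[send U full]) = {s : some successor in {q0, q3, q4, q5, q6, q7}} = {q0, q1, q5, q6, q7}
|Sat(EX A[send U full])| = |{q0, q1, q5, q6, q7}| = 5.

5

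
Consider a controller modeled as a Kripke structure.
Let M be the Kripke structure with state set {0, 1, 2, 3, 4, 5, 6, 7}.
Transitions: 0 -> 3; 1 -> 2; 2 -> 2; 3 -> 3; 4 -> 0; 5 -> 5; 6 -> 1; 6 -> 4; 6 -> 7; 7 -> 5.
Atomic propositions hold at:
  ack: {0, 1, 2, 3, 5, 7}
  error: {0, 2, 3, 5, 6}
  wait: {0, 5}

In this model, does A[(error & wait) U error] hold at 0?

Yes

Sat(error & wait) = {0, 5}
A[(error & wait) U error]: least fixpoint, start Z0 = Sat(error) = {0, 2, 3, 5, 6}, add states in Sat(error & wait) with every successor in Z. Already a fixed point.
Sat(A[(error & wait) U error]) = {0, 2, 3, 5, 6}
0 ∈ Sat(A[(error & wait) U error]) = {0, 2, 3, 5, 6}, so the formula holds at 0.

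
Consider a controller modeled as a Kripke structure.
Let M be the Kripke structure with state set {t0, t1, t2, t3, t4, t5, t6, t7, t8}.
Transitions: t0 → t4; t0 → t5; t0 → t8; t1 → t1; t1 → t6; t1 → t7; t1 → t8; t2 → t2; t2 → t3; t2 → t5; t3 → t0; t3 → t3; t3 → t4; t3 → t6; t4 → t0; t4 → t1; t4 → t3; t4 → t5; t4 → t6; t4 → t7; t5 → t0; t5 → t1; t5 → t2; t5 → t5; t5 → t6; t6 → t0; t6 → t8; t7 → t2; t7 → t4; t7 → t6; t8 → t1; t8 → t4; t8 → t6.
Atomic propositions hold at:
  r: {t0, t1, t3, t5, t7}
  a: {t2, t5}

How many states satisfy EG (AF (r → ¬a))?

Sat(¬a) = {t0, t1, t3, t4, t6, t7, t8}
Sat(r → ¬a) = {t0, t1, t2, t3, t4, t6, t7, t8}
AF (r → ¬a): least fixpoint, start Z0 = {t0, t1, t2, t3, t4, t6, t7, t8}, add states with every successor in Z. Already a fixed point.
Sat(AF (r → ¬a)) = {t0, t1, t2, t3, t4, t6, t7, t8}
EG (AF (r → ¬a)): greatest fixpoint, start Z0 = {t0, t1, t2, t3, t4, t6, t7, t8}, keep only states in Sat with some successor in Z. Already a fixed point.
Sat(EG (AF (r → ¬a))) = {t0, t1, t2, t3, t4, t6, t7, t8}
|Sat(EG (AF (r → ¬a)))| = |{t0, t1, t2, t3, t4, t6, t7, t8}| = 8.

8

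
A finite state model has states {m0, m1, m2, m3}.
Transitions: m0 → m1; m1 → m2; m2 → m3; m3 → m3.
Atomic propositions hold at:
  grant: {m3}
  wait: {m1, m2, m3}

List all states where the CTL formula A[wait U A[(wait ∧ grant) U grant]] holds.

Sat(wait ∧ grant) = {m3}
A[(wait ∧ grant) U grant]: least fixpoint, start Z0 = Sat(grant) = {m3}, add states in Sat(wait ∧ grant) with every successor in Z. Already a fixed point.
Sat(A[(wait ∧ grant) U grant]) = {m3}
A[wait U A[(wait ∧ grant) U grant]]: least fixpoint, start Z0 = Sat(A[(wait ∧ grant) U grant]) = {m3}, add states in Sat(wait) with every successor in Z. Z1 = {m2, m3}; Z2 = {m1, m2, m3}; fixed.
Sat(A[wait U A[(wait ∧ grant) U grant]]) = {m1, m2, m3}

{m1, m2, m3}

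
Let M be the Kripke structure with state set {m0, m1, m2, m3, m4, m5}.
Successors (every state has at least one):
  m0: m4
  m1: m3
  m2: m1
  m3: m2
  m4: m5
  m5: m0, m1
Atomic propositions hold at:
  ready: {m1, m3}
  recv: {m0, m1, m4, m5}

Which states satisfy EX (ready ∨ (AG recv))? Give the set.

{m1, m2, m5}

AG recv: greatest fixpoint, start Z0 = {m0, m1, m4, m5}, keep only states in Sat with every successor in Z. Z1 = {m0, m4, m5}; Z2 = {m0, m4}; Z3 = {m0}; Z4 = ∅; fixed.
Sat(AG recv) = ∅
Sat(ready ∨ (AG recv)) = {m1, m3}
Sat(EX (ready ∨ (AG recv))) = {s : some successor in {m1, m3}} = {m1, m2, m5}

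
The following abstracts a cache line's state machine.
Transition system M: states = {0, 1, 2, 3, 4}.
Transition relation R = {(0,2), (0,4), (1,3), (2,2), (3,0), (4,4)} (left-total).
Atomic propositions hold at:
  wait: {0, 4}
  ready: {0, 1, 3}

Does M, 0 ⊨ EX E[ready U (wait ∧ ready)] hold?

Sat(wait ∧ ready) = {0}
E[ready U (wait ∧ ready)]: least fixpoint, start Z0 = Sat((wait ∧ ready)) = {0}, add states in Sat(ready) with some successor in Z. Z1 = {0, 3}; Z2 = {0, 1, 3}; fixed.
Sat(E[ready U (wait ∧ ready)]) = {0, 1, 3}
Sat(EX E[ready U (wait ∧ ready)]) = {s : some successor in {0, 1, 3}} = {1, 3}
0 ∉ Sat(EX E[ready U (wait ∧ ready)]) = {1, 3}, so the formula does not hold at 0.

No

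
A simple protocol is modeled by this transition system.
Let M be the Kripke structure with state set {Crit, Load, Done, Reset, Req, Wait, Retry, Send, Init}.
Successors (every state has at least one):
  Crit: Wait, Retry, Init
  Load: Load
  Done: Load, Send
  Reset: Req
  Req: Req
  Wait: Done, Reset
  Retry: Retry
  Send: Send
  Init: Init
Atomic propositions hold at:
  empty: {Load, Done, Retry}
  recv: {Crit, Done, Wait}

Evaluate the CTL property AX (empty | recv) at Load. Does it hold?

Yes

Sat(empty | recv) = {Crit, Load, Done, Wait, Retry}
Sat(AX (empty | recv)) = {s : every successor in {Crit, Load, Done, Wait, Retry}} = {Load, Retry}
Load ∈ Sat(AX (empty | recv)) = {Load, Retry}, so the formula holds at Load.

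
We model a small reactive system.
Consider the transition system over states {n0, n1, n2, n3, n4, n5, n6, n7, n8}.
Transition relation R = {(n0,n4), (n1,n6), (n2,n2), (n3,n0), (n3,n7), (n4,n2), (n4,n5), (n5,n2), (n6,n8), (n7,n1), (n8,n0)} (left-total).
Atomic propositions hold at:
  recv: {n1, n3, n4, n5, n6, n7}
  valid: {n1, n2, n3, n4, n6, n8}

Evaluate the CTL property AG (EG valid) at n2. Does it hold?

Yes

EG valid: greatest fixpoint, start Z0 = {n1, n2, n3, n4, n6, n8}, keep only states in Sat with some successor in Z. Z1 = {n1, n2, n4, n6}; Z2 = {n1, n2, n4}; Z3 = {n2, n4}; fixed.
Sat(EG valid) = {n2, n4}
AG (EG valid): greatest fixpoint, start Z0 = {n2, n4}, keep only states in Sat with every successor in Z. Z1 = {n2}; fixed.
Sat(AG (EG valid)) = {n2}
n2 ∈ Sat(AG (EG valid)) = {n2}, so the formula holds at n2.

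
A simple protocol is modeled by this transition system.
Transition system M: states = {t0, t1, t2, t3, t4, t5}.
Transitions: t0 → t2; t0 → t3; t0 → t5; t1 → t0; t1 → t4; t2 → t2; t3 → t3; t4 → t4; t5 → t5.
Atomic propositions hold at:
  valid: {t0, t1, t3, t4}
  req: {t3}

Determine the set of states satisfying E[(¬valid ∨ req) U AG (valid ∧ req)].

{t3}

Sat(¬valid) = {t2, t5}
Sat(¬valid ∨ req) = {t2, t3, t5}
Sat(valid ∧ req) = {t3}
AG (valid ∧ req): greatest fixpoint, start Z0 = {t3}, keep only states in Sat with every successor in Z. Already a fixed point.
Sat(AG (valid ∧ req)) = {t3}
E[(¬valid ∨ req) U AG (valid ∧ req)]: least fixpoint, start Z0 = Sat(AG (valid ∧ req)) = {t3}, add states in Sat(¬valid ∨ req) with some successor in Z. Already a fixed point.
Sat(E[(¬valid ∨ req) U AG (valid ∧ req)]) = {t3}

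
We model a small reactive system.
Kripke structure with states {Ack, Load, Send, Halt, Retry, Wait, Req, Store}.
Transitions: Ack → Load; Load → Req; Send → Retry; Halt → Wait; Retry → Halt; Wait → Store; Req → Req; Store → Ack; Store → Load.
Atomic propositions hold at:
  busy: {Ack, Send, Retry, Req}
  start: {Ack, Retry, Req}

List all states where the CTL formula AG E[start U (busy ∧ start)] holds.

Sat(busy ∧ start) = {Ack, Retry, Req}
E[start U (busy ∧ start)]: least fixpoint, start Z0 = Sat((busy ∧ start)) = {Ack, Retry, Req}, add states in Sat(start) with some successor in Z. Already a fixed point.
Sat(E[start U (busy ∧ start)]) = {Ack, Retry, Req}
AG E[start U (busy ∧ start)]: greatest fixpoint, start Z0 = {Ack, Retry, Req}, keep only states in Sat with every successor in Z. Z1 = {Req}; fixed.
Sat(AG E[start U (busy ∧ start)]) = {Req}

{Req}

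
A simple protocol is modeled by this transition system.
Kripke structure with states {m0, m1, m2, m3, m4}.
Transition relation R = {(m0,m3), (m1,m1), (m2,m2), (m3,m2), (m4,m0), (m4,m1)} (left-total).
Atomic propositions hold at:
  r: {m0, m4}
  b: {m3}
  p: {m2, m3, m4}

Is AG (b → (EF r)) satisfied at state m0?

EF r: least fixpoint, start Z0 = {m0, m4}, add states with some successor in Z. Already a fixed point.
Sat(EF r) = {m0, m4}
Sat(b → (EF r)) = {m0, m1, m2, m4}
AG (b → (EF r)): greatest fixpoint, start Z0 = {m0, m1, m2, m4}, keep only states in Sat with every successor in Z. Z1 = {m1, m2, m4}; Z2 = {m1, m2}; fixed.
Sat(AG (b → (EF r))) = {m1, m2}
m0 ∉ Sat(AG (b → (EF r))) = {m1, m2}, so the formula does not hold at m0.

No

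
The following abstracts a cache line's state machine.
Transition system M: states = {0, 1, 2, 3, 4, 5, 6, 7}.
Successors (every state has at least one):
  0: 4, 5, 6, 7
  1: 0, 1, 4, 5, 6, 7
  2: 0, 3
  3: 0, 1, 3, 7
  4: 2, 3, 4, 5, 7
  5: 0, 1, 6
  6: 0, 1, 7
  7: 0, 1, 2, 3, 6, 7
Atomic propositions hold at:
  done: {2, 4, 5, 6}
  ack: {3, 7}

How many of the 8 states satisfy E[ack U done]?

E[ack U done]: least fixpoint, start Z0 = Sat(done) = {2, 4, 5, 6}, add states in Sat(ack) with some successor in Z. Z1 = {2, 4, 5, 6, 7}; Z2 = {2, 3, 4, 5, 6, 7}; fixed.
Sat(E[ack U done]) = {2, 3, 4, 5, 6, 7}
|Sat(E[ack U done])| = |{2, 3, 4, 5, 6, 7}| = 6.

6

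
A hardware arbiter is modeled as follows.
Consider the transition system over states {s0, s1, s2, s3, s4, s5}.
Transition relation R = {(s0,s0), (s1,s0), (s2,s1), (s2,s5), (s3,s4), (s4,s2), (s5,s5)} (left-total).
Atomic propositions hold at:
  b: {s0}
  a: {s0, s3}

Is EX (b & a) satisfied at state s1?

Sat(b & a) = {s0}
Sat(EX (b & a)) = {s : some successor in {s0}} = {s0, s1}
s1 ∈ Sat(EX (b & a)) = {s0, s1}, so the formula holds at s1.

Yes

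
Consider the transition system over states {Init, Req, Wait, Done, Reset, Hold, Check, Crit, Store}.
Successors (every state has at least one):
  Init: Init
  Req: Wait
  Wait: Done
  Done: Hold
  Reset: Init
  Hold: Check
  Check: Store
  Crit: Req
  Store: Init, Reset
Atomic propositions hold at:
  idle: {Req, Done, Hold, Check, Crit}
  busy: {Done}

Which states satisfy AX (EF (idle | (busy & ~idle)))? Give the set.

Sat(~idle) = {Init, Wait, Reset, Store}
Sat(busy & ~idle) = ∅
Sat(idle | (busy & ~idle)) = {Req, Done, Hold, Check, Crit}
EF (idle | (busy & ~idle)): least fixpoint, start Z0 = {Req, Done, Hold, Check, Crit}, add states with some successor in Z. Z1 = {Req, Wait, Done, Hold, Check, Crit}; fixed.
Sat(EF (idle | (busy & ~idle))) = {Req, Wait, Done, Hold, Check, Crit}
Sat(AX (EF (idle | (busy & ~idle)))) = {s : every successor in {Req, Wait, Done, Hold, Check, Crit}} = {Req, Wait, Done, Hold, Crit}

{Req, Wait, Done, Hold, Crit}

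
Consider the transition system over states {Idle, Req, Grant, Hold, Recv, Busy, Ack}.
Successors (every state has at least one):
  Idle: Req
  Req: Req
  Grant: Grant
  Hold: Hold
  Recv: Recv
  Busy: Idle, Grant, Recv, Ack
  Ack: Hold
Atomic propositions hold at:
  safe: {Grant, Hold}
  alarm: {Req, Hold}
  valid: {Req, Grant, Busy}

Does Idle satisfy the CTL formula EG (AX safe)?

No

Sat(AX safe) = {s : every successor in {Grant, Hold}} = {Grant, Hold, Ack}
EG (AX safe): greatest fixpoint, start Z0 = {Grant, Hold, Ack}, keep only states in Sat with some successor in Z. Already a fixed point.
Sat(EG (AX safe)) = {Grant, Hold, Ack}
Idle ∉ Sat(EG (AX safe)) = {Grant, Hold, Ack}, so the formula does not hold at Idle.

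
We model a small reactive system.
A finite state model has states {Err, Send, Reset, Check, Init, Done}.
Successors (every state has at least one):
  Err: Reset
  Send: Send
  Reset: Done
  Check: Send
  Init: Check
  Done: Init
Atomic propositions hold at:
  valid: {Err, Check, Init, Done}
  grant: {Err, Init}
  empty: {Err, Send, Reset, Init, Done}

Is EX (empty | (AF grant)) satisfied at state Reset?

Yes

AF grant: least fixpoint, start Z0 = {Err, Init}, add states with every successor in Z. Z1 = {Err, Init, Done}; Z2 = {Err, Reset, Init, Done}; fixed.
Sat(AF grant) = {Err, Reset, Init, Done}
Sat(empty | (AF grant)) = {Err, Send, Reset, Init, Done}
Sat(EX (empty | (AF grant))) = {s : some successor in {Err, Send, Reset, Init, Done}} = {Err, Send, Reset, Check, Done}
Reset ∈ Sat(EX (empty | (AF grant))) = {Err, Send, Reset, Check, Done}, so the formula holds at Reset.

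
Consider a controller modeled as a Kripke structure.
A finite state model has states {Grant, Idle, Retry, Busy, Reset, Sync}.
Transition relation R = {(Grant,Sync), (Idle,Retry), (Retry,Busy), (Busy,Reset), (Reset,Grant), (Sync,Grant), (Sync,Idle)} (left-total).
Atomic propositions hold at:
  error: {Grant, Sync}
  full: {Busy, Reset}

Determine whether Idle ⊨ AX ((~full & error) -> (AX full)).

Yes

Sat(~full) = {Grant, Idle, Retry, Sync}
Sat(~full & error) = {Grant, Sync}
Sat(AX full) = {s : every successor in {Busy, Reset}} = {Retry, Busy}
Sat((~full & error) -> (AX full)) = {Idle, Retry, Busy, Reset}
Sat(AX ((~full & error) -> (AX full))) = {s : every successor in {Idle, Retry, Busy, Reset}} = {Idle, Retry, Busy}
Idle ∈ Sat(AX ((~full & error) -> (AX full))) = {Idle, Retry, Busy}, so the formula holds at Idle.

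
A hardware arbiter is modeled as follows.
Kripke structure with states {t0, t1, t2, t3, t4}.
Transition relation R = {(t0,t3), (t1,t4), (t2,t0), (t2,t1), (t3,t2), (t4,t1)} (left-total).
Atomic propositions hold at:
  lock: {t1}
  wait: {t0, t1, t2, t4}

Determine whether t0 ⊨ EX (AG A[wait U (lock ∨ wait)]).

No

Sat(lock ∨ wait) = {t0, t1, t2, t4}
A[wait U (lock ∨ wait)]: least fixpoint, start Z0 = Sat((lock ∨ wait)) = {t0, t1, t2, t4}, add states in Sat(wait) with every successor in Z. Already a fixed point.
Sat(A[wait U (lock ∨ wait)]) = {t0, t1, t2, t4}
AG A[wait U (lock ∨ wait)]: greatest fixpoint, start Z0 = {t0, t1, t2, t4}, keep only states in Sat with every successor in Z. Z1 = {t1, t2, t4}; Z2 = {t1, t4}; fixed.
Sat(AG A[wait U (lock ∨ wait)]) = {t1, t4}
Sat(EX (AG A[wait U (lock ∨ wait)])) = {s : some successor in {t1, t4}} = {t1, t2, t4}
t0 ∉ Sat(EX (AG A[wait U (lock ∨ wait)])) = {t1, t2, t4}, so the formula does not hold at t0.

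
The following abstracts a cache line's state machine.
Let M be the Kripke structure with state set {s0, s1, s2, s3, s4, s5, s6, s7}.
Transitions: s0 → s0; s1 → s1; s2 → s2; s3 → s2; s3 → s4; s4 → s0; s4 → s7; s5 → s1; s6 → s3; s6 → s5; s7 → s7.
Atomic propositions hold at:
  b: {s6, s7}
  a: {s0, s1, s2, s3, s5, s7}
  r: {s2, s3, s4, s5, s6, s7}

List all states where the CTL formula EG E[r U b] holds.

E[r U b]: least fixpoint, start Z0 = Sat(b) = {s6, s7}, add states in Sat(r) with some successor in Z. Z1 = {s4, s6, s7}; Z2 = {s3, s4, s6, s7}; fixed.
Sat(E[r U b]) = {s3, s4, s6, s7}
EG E[r U b]: greatest fixpoint, start Z0 = {s3, s4, s6, s7}, keep only states in Sat with some successor in Z. Already a fixed point.
Sat(EG E[r U b]) = {s3, s4, s6, s7}

{s3, s4, s6, s7}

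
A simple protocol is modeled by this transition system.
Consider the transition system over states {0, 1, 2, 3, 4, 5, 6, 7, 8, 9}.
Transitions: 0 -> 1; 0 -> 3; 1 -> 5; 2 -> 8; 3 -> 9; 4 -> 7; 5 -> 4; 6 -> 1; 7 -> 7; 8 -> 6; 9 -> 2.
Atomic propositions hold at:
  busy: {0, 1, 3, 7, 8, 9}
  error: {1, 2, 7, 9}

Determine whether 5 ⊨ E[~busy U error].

Sat(~busy) = {2, 4, 5, 6}
E[~busy U error]: least fixpoint, start Z0 = Sat(error) = {1, 2, 7, 9}, add states in Sat(~busy) with some successor in Z. Z1 = {1, 2, 4, 6, 7, 9}; Z2 = {1, 2, 4, 5, 6, 7, 9}; fixed.
Sat(E[~busy U error]) = {1, 2, 4, 5, 6, 7, 9}
5 ∈ Sat(E[~busy U error]) = {1, 2, 4, 5, 6, 7, 9}, so the formula holds at 5.

Yes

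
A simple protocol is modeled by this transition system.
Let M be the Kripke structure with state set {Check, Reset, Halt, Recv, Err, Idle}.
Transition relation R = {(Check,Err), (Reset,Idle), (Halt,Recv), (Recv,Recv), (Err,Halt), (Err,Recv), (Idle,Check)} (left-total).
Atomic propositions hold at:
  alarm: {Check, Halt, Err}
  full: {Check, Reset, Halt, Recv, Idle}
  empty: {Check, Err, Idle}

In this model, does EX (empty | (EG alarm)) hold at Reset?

EG alarm: greatest fixpoint, start Z0 = {Check, Halt, Err}, keep only states in Sat with some successor in Z. Z1 = {Check, Err}; Z2 = {Check}; Z3 = ∅; fixed.
Sat(EG alarm) = ∅
Sat(empty | (EG alarm)) = {Check, Err, Idle}
Sat(EX (empty | (EG alarm))) = {s : some successor in {Check, Err, Idle}} = {Check, Reset, Idle}
Reset ∈ Sat(EX (empty | (EG alarm))) = {Check, Reset, Idle}, so the formula holds at Reset.

Yes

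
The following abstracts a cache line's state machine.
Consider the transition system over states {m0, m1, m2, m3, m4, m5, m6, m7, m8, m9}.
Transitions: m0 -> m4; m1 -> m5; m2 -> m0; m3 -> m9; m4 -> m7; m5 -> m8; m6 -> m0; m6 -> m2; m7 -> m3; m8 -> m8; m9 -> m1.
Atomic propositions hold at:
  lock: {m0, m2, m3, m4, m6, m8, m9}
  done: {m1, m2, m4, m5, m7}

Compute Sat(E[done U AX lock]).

Sat(AX lock) = {s : every successor in {m0, m2, m3, m4, m6, m8, m9}} = {m0, m2, m3, m5, m6, m7, m8}
E[done U AX lock]: least fixpoint, start Z0 = Sat(AX lock) = {m0, m2, m3, m5, m6, m7, m8}, add states in Sat(done) with some successor in Z. Z1 = {m0, m1, m2, m3, m4, m5, m6, m7, m8}; fixed.
Sat(E[done U AX lock]) = {m0, m1, m2, m3, m4, m5, m6, m7, m8}

{m0, m1, m2, m3, m4, m5, m6, m7, m8}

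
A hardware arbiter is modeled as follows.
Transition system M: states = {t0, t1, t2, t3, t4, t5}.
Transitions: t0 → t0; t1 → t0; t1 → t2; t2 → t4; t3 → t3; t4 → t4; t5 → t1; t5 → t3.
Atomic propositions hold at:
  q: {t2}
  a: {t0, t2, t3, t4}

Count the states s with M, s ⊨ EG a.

4

EG a: greatest fixpoint, start Z0 = {t0, t2, t3, t4}, keep only states in Sat with some successor in Z. Already a fixed point.
Sat(EG a) = {t0, t2, t3, t4}
|Sat(EG a)| = |{t0, t2, t3, t4}| = 4.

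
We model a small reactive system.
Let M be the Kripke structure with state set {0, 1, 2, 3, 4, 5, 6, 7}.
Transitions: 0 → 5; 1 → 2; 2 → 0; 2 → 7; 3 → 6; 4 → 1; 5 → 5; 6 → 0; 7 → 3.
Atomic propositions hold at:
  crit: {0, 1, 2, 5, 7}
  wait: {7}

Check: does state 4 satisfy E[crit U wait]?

No

E[crit U wait]: least fixpoint, start Z0 = Sat(wait) = {7}, add states in Sat(crit) with some successor in Z. Z1 = {2, 7}; Z2 = {1, 2, 7}; fixed.
Sat(E[crit U wait]) = {1, 2, 7}
4 ∉ Sat(E[crit U wait]) = {1, 2, 7}, so the formula does not hold at 4.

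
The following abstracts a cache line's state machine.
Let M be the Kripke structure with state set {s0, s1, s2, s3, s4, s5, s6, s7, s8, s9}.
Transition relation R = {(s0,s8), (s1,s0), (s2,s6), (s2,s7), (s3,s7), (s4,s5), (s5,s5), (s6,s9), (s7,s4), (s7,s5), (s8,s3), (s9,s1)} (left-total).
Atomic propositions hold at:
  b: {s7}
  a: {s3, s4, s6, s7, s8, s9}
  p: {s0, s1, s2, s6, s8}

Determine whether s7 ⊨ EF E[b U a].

E[b U a]: least fixpoint, start Z0 = Sat(a) = {s3, s4, s6, s7, s8, s9}, add states in Sat(b) with some successor in Z. Already a fixed point.
Sat(E[b U a]) = {s3, s4, s6, s7, s8, s9}
EF E[b U a]: least fixpoint, start Z0 = {s3, s4, s6, s7, s8, s9}, add states with some successor in Z. Z1 = {s0, s2, s3, s4, s6, s7, s8, s9}; Z2 = {s0, s1, s2, s3, s4, s6, s7, s8, s9}; fixed.
Sat(EF E[b U a]) = {s0, s1, s2, s3, s4, s6, s7, s8, s9}
s7 ∈ Sat(EF E[b U a]) = {s0, s1, s2, s3, s4, s6, s7, s8, s9}, so the formula holds at s7.

Yes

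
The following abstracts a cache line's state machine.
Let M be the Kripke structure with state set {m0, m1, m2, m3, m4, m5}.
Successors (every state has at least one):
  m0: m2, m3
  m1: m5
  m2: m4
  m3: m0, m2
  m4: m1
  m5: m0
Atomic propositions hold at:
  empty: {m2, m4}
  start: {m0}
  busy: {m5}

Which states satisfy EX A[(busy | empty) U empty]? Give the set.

{m0, m2, m3}

Sat(busy | empty) = {m2, m4, m5}
A[(busy | empty) U empty]: least fixpoint, start Z0 = Sat(empty) = {m2, m4}, add states in Sat(busy | empty) with every successor in Z. Already a fixed point.
Sat(A[(busy | empty) U empty]) = {m2, m4}
Sat(EX A[(busy | empty) U empty]) = {s : some successor in {m2, m4}} = {m0, m2, m3}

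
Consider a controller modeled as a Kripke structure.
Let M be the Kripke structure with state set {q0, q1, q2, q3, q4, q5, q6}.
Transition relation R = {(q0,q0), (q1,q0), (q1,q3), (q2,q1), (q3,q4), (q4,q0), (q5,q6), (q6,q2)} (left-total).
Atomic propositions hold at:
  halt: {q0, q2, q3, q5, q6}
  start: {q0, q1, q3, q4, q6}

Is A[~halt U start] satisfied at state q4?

Sat(~halt) = {q1, q4}
A[~halt U start]: least fixpoint, start Z0 = Sat(start) = {q0, q1, q3, q4, q6}, add states in Sat(~halt) with every successor in Z. Already a fixed point.
Sat(A[~halt U start]) = {q0, q1, q3, q4, q6}
q4 ∈ Sat(A[~halt U start]) = {q0, q1, q3, q4, q6}, so the formula holds at q4.

Yes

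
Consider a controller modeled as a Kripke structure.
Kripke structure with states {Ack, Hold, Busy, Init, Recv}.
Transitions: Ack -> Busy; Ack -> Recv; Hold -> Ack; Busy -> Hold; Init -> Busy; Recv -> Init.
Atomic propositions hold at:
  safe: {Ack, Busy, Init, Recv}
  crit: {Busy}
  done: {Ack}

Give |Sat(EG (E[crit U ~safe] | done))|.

3

Sat(~safe) = {Hold}
E[crit U ~safe]: least fixpoint, start Z0 = Sat(~safe) = {Hold}, add states in Sat(crit) with some successor in Z. Z1 = {Hold, Busy}; fixed.
Sat(E[crit U ~safe]) = {Hold, Busy}
Sat(E[crit U ~safe] | done) = {Ack, Hold, Busy}
EG (E[crit U ~safe] | done): greatest fixpoint, start Z0 = {Ack, Hold, Busy}, keep only states in Sat with some successor in Z. Already a fixed point.
Sat(EG (E[crit U ~safe] | done)) = {Ack, Hold, Busy}
|Sat(EG (E[crit U ~safe] | done))| = |{Ack, Hold, Busy}| = 3.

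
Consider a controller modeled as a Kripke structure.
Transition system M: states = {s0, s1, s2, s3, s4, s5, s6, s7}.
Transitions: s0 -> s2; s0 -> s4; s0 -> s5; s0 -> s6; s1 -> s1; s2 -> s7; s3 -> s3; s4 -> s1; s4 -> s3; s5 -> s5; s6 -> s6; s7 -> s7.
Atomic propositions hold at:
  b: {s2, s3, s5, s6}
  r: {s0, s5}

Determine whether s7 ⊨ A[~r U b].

No

Sat(~r) = {s1, s2, s3, s4, s6, s7}
A[~r U b]: least fixpoint, start Z0 = Sat(b) = {s2, s3, s5, s6}, add states in Sat(~r) with every successor in Z. Already a fixed point.
Sat(A[~r U b]) = {s2, s3, s5, s6}
s7 ∉ Sat(A[~r U b]) = {s2, s3, s5, s6}, so the formula does not hold at s7.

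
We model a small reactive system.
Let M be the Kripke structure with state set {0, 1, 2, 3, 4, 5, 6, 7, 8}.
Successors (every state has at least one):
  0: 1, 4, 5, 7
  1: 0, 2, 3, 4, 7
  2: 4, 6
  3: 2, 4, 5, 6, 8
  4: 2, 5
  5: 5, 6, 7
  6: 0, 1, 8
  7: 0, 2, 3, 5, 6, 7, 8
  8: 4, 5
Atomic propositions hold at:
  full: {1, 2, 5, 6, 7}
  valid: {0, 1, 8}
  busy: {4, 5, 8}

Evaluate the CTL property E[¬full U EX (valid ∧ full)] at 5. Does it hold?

Sat(¬full) = {0, 3, 4, 8}
Sat(valid ∧ full) = {1}
Sat(EX (valid ∧ full)) = {s : some successor in {1}} = {0, 6}
E[¬full U EX (valid ∧ full)]: least fixpoint, start Z0 = Sat(EX (valid ∧ full)) = {0, 6}, add states in Sat(¬full) with some successor in Z. Z1 = {0, 3, 6}; fixed.
Sat(E[¬full U EX (valid ∧ full)]) = {0, 3, 6}
5 ∉ Sat(E[¬full U EX (valid ∧ full)]) = {0, 3, 6}, so the formula does not hold at 5.

No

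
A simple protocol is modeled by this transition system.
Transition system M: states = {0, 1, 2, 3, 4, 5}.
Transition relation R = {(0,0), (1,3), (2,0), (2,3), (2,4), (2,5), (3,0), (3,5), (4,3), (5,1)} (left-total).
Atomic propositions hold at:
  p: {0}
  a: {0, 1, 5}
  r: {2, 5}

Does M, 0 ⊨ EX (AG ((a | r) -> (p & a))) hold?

Sat(a | r) = {0, 1, 2, 5}
Sat(p & a) = {0}
Sat((a | r) -> (p & a)) = {0, 3, 4}
AG ((a | r) -> (p & a)): greatest fixpoint, start Z0 = {0, 3, 4}, keep only states in Sat with every successor in Z. Z1 = {0, 4}; Z2 = {0}; fixed.
Sat(AG ((a | r) -> (p & a))) = {0}
Sat(EX (AG ((a | r) -> (p & a)))) = {s : some successor in {0}} = {0, 2, 3}
0 ∈ Sat(EX (AG ((a | r) -> (p & a)))) = {0, 2, 3}, so the formula holds at 0.

Yes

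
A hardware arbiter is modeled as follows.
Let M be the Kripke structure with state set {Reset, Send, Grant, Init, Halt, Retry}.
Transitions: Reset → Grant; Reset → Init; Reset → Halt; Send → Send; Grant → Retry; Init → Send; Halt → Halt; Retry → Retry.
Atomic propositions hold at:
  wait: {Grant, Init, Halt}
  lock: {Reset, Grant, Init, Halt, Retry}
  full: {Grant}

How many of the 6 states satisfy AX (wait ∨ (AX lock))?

4

Sat(AX lock) = {s : every successor in {Reset, Grant, Init, Halt, Retry}} = {Reset, Grant, Halt, Retry}
Sat(wait ∨ (AX lock)) = {Reset, Grant, Init, Halt, Retry}
Sat(AX (wait ∨ (AX lock))) = {s : every successor in {Reset, Grant, Init, Halt, Retry}} = {Reset, Grant, Halt, Retry}
|Sat(AX (wait ∨ (AX lock)))| = |{Reset, Grant, Halt, Retry}| = 4.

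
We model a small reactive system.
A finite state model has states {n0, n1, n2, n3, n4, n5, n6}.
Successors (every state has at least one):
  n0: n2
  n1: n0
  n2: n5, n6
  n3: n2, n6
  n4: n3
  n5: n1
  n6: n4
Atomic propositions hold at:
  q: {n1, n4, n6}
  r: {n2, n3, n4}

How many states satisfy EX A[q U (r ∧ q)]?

Sat(r ∧ q) = {n4}
A[q U (r ∧ q)]: least fixpoint, start Z0 = Sat((r ∧ q)) = {n4}, add states in Sat(q) with every successor in Z. Z1 = {n4, n6}; fixed.
Sat(A[q U (r ∧ q)]) = {n4, n6}
Sat(EX A[q U (r ∧ q)]) = {s : some successor in {n4, n6}} = {n2, n3, n6}
|Sat(EX A[q U (r ∧ q)])| = |{n2, n3, n6}| = 3.

3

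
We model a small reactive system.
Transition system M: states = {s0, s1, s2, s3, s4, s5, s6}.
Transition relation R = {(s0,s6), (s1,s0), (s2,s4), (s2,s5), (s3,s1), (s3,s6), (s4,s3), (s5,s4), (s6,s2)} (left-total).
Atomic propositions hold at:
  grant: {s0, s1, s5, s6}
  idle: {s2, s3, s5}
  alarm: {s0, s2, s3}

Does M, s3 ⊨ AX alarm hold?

Sat(AX alarm) = {s : every successor in {s0, s2, s3}} = {s1, s4, s6}
s3 ∉ Sat(AX alarm) = {s1, s4, s6}, so the formula does not hold at s3.

No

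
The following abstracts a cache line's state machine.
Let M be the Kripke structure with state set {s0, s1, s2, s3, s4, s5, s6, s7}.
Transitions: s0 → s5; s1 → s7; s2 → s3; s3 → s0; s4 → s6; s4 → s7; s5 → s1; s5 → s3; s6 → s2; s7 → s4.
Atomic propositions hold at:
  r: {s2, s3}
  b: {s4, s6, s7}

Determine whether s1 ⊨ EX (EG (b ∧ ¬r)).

Sat(¬r) = {s0, s1, s4, s5, s6, s7}
Sat(b ∧ ¬r) = {s4, s6, s7}
EG (b ∧ ¬r): greatest fixpoint, start Z0 = {s4, s6, s7}, keep only states in Sat with some successor in Z. Z1 = {s4, s7}; fixed.
Sat(EG (b ∧ ¬r)) = {s4, s7}
Sat(EX (EG (b ∧ ¬r))) = {s : some successor in {s4, s7}} = {s1, s4, s7}
s1 ∈ Sat(EX (EG (b ∧ ¬r))) = {s1, s4, s7}, so the formula holds at s1.

Yes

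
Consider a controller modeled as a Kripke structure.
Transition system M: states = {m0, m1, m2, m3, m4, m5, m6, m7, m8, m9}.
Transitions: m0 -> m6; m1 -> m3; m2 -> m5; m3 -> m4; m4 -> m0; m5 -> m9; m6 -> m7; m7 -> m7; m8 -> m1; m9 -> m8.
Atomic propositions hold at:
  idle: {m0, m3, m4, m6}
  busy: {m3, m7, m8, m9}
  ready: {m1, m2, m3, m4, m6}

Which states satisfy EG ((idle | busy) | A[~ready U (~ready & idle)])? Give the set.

{m0, m3, m4, m6, m7}

Sat(idle | busy) = {m0, m3, m4, m6, m7, m8, m9}
Sat(~ready) = {m0, m5, m7, m8, m9}
Sat(~ready & idle) = {m0}
A[~ready U (~ready & idle)]: least fixpoint, start Z0 = Sat((~ready & idle)) = {m0}, add states in Sat(~ready) with every successor in Z. Already a fixed point.
Sat(A[~ready U (~ready & idle)]) = {m0}
Sat((idle | busy) | A[~ready U (~ready & idle)]) = {m0, m3, m4, m6, m7, m8, m9}
EG ((idle | busy) | A[~ready U (~ready & idle)]): greatest fixpoint, start Z0 = {m0, m3, m4, m6, m7, m8, m9}, keep only states in Sat with some successor in Z. Z1 = {m0, m3, m4, m6, m7, m9}; Z2 = {m0, m3, m4, m6, m7}; fixed.
Sat(EG ((idle | busy) | A[~ready U (~ready & idle)])) = {m0, m3, m4, m6, m7}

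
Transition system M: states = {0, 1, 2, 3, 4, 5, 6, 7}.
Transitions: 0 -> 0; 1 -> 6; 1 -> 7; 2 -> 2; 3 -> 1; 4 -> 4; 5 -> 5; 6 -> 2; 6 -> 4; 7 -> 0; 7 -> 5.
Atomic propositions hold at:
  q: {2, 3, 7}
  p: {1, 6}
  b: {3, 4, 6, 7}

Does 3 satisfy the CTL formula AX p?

Sat(AX p) = {s : every successor in {1, 6}} = {3}
3 ∈ Sat(AX p) = {3}, so the formula holds at 3.

Yes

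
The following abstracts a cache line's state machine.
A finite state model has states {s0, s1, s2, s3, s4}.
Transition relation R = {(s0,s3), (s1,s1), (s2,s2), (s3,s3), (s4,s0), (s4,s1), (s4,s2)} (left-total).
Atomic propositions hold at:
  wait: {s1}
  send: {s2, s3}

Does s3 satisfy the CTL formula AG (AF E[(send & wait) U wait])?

No

Sat(send & wait) = ∅
E[(send & wait) U wait]: least fixpoint, start Z0 = Sat(wait) = {s1}, add states in Sat(send & wait) with some successor in Z. Already a fixed point.
Sat(E[(send & wait) U wait]) = {s1}
AF E[(send & wait) U wait]: least fixpoint, start Z0 = {s1}, add states with every successor in Z. Already a fixed point.
Sat(AF E[(send & wait) U wait]) = {s1}
AG (AF E[(send & wait) U wait]): greatest fixpoint, start Z0 = {s1}, keep only states in Sat with every successor in Z. Already a fixed point.
Sat(AG (AF E[(send & wait) U wait])) = {s1}
s3 ∉ Sat(AG (AF E[(send & wait) U wait])) = {s1}, so the formula does not hold at s3.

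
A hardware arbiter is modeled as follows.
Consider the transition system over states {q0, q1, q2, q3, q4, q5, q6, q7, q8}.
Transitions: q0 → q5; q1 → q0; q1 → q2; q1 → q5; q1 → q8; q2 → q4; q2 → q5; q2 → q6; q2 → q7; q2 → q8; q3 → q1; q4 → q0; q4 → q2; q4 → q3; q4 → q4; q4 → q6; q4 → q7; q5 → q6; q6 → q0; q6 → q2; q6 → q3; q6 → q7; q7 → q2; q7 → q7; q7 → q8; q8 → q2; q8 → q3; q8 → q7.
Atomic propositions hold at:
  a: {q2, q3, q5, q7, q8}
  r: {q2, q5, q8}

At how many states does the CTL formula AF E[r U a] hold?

8

E[r U a]: least fixpoint, start Z0 = Sat(a) = {q2, q3, q5, q7, q8}, add states in Sat(r) with some successor in Z. Already a fixed point.
Sat(E[r U a]) = {q2, q3, q5, q7, q8}
AF E[r U a]: least fixpoint, start Z0 = {q2, q3, q5, q7, q8}, add states with every successor in Z. Z1 = {q0, q2, q3, q5, q7, q8}; Z2 = {q0, q1, q2, q3, q5, q6, q7, q8}; fixed.
Sat(AF E[r U a]) = {q0, q1, q2, q3, q5, q6, q7, q8}
|Sat(AF E[r U a])| = |{q0, q1, q2, q3, q5, q6, q7, q8}| = 8.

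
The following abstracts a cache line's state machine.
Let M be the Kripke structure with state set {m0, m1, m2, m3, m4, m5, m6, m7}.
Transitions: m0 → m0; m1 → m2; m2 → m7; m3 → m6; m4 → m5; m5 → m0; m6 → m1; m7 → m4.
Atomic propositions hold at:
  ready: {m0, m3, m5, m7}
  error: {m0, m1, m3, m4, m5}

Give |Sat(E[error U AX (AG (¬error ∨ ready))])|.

Sat(¬error) = {m2, m6, m7}
Sat(¬error ∨ ready) = {m0, m2, m3, m5, m6, m7}
AG (¬error ∨ ready): greatest fixpoint, start Z0 = {m0, m2, m3, m5, m6, m7}, keep only states in Sat with every successor in Z. Z1 = {m0, m2, m3, m5}; Z2 = {m0, m5}; fixed.
Sat(AG (¬error ∨ ready)) = {m0, m5}
Sat(AX (AG (¬error ∨ ready))) = {s : every successor in {m0, m5}} = {m0, m4, m5}
E[error U AX (AG (¬error ∨ ready))]: least fixpoint, start Z0 = Sat(AX (AG (¬error ∨ ready))) = {m0, m4, m5}, add states in Sat(error) with some successor in Z. Already a fixed point.
Sat(E[error U AX (AG (¬error ∨ ready))]) = {m0, m4, m5}
|Sat(E[error U AX (AG (¬error ∨ ready))])| = |{m0, m4, m5}| = 3.

3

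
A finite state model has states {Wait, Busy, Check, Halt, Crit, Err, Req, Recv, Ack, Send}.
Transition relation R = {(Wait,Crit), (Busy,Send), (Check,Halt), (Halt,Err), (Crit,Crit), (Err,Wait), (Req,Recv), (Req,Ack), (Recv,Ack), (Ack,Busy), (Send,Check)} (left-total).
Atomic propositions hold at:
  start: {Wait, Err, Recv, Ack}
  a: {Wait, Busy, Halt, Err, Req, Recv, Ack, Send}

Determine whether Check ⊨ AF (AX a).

Sat(AX a) = {s : every successor in {Wait, Busy, Halt, Err, Req, Recv, Ack, Send}} = {Busy, Check, Halt, Err, Req, Recv, Ack}
AF (AX a): least fixpoint, start Z0 = {Busy, Check, Halt, Err, Req, Recv, Ack}, add states with every successor in Z. Z1 = {Busy, Check, Halt, Err, Req, Recv, Ack, Send}; fixed.
Sat(AF (AX a)) = {Busy, Check, Halt, Err, Req, Recv, Ack, Send}
Check ∈ Sat(AF (AX a)) = {Busy, Check, Halt, Err, Req, Recv, Ack, Send}, so the formula holds at Check.

Yes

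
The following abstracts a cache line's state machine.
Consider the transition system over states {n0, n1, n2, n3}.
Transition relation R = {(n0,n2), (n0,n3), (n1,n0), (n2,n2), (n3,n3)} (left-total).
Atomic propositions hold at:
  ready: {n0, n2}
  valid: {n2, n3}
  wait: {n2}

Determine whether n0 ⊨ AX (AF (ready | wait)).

No

Sat(ready | wait) = {n0, n2}
AF (ready | wait): least fixpoint, start Z0 = {n0, n2}, add states with every successor in Z. Z1 = {n0, n1, n2}; fixed.
Sat(AF (ready | wait)) = {n0, n1, n2}
Sat(AX (AF (ready | wait))) = {s : every successor in {n0, n1, n2}} = {n1, n2}
n0 ∉ Sat(AX (AF (ready | wait))) = {n1, n2}, so the formula does not hold at n0.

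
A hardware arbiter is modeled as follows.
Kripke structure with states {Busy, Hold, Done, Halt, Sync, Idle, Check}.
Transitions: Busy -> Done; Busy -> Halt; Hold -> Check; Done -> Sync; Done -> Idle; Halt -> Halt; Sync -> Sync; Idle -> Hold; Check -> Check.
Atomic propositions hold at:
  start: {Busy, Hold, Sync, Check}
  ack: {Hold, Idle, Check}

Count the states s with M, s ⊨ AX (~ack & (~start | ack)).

2

Sat(~ack) = {Busy, Done, Halt, Sync}
Sat(~start) = {Done, Halt, Idle}
Sat(~start | ack) = {Hold, Done, Halt, Idle, Check}
Sat(~ack & (~start | ack)) = {Done, Halt}
Sat(AX (~ack & (~start | ack))) = {s : every successor in {Done, Halt}} = {Busy, Halt}
|Sat(AX (~ack & (~start | ack)))| = |{Busy, Halt}| = 2.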